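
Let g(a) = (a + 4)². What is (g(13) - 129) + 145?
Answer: 305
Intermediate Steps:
g(a) = (4 + a)²
(g(13) - 129) + 145 = ((4 + 13)² - 129) + 145 = (17² - 129) + 145 = (289 - 129) + 145 = 160 + 145 = 305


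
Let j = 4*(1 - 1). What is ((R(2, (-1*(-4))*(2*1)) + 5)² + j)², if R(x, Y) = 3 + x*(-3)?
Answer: 16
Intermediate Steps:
R(x, Y) = 3 - 3*x
j = 0 (j = 4*0 = 0)
((R(2, (-1*(-4))*(2*1)) + 5)² + j)² = (((3 - 3*2) + 5)² + 0)² = (((3 - 6) + 5)² + 0)² = ((-3 + 5)² + 0)² = (2² + 0)² = (4 + 0)² = 4² = 16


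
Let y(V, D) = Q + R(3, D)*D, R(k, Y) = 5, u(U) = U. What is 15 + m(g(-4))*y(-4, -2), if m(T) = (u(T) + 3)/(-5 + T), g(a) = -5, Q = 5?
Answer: 14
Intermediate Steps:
m(T) = (3 + T)/(-5 + T) (m(T) = (T + 3)/(-5 + T) = (3 + T)/(-5 + T))
y(V, D) = 5 + 5*D
15 + m(g(-4))*y(-4, -2) = 15 + ((3 - 5)/(-5 - 5))*(5 + 5*(-2)) = 15 + (-2/(-10))*(5 - 10) = 15 - 1/10*(-2)*(-5) = 15 + (1/5)*(-5) = 15 - 1 = 14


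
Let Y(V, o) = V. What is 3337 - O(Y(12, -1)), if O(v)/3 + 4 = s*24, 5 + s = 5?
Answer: 3349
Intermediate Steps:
s = 0 (s = -5 + 5 = 0)
O(v) = -12 (O(v) = -12 + 3*(0*24) = -12 + 3*0 = -12 + 0 = -12)
3337 - O(Y(12, -1)) = 3337 - 1*(-12) = 3337 + 12 = 3349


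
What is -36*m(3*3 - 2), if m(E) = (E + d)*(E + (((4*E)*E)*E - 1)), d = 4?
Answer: -545688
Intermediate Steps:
m(E) = (4 + E)*(-1 + E + 4*E³) (m(E) = (E + 4)*(E + (((4*E)*E)*E - 1)) = (4 + E)*(E + ((4*E²)*E - 1)) = (4 + E)*(E + (4*E³ - 1)) = (4 + E)*(E + (-1 + 4*E³)) = (4 + E)*(-1 + E + 4*E³))
-36*m(3*3 - 2) = -36*(-4 + (3*3 - 2)² + 3*(3*3 - 2) + 4*(3*3 - 2)⁴ + 16*(3*3 - 2)³) = -36*(-4 + (9 - 2)² + 3*(9 - 2) + 4*(9 - 2)⁴ + 16*(9 - 2)³) = -36*(-4 + 7² + 3*7 + 4*7⁴ + 16*7³) = -36*(-4 + 49 + 21 + 4*2401 + 16*343) = -36*(-4 + 49 + 21 + 9604 + 5488) = -36*15158 = -545688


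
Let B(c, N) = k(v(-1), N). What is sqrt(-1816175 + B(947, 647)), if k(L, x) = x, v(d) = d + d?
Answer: 46*I*sqrt(858) ≈ 1347.4*I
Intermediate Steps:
v(d) = 2*d
B(c, N) = N
sqrt(-1816175 + B(947, 647)) = sqrt(-1816175 + 647) = sqrt(-1815528) = 46*I*sqrt(858)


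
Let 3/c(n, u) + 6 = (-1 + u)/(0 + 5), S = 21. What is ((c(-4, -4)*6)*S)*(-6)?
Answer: 324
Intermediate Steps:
c(n, u) = 3/(-31/5 + u/5) (c(n, u) = 3/(-6 + (-1 + u)/(0 + 5)) = 3/(-6 + (-1 + u)/5) = 3/(-6 + (-1 + u)*(1/5)) = 3/(-6 + (-1/5 + u/5)) = 3/(-31/5 + u/5))
((c(-4, -4)*6)*S)*(-6) = (((15/(-31 - 4))*6)*21)*(-6) = (((15/(-35))*6)*21)*(-6) = (((15*(-1/35))*6)*21)*(-6) = (-3/7*6*21)*(-6) = -18/7*21*(-6) = -54*(-6) = 324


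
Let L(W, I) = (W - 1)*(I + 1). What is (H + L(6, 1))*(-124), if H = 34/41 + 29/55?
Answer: -3175516/2255 ≈ -1408.2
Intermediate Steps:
L(W, I) = (1 + I)*(-1 + W) (L(W, I) = (-1 + W)*(1 + I) = (1 + I)*(-1 + W))
H = 3059/2255 (H = 34*(1/41) + 29*(1/55) = 34/41 + 29/55 = 3059/2255 ≈ 1.3565)
(H + L(6, 1))*(-124) = (3059/2255 + (-1 + 6 - 1*1 + 1*6))*(-124) = (3059/2255 + (-1 + 6 - 1 + 6))*(-124) = (3059/2255 + 10)*(-124) = (25609/2255)*(-124) = -3175516/2255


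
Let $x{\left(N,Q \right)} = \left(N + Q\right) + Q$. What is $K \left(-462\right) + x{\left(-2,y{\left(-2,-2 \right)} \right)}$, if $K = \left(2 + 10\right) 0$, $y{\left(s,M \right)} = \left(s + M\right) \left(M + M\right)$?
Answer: $30$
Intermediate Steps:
$y{\left(s,M \right)} = 2 M \left(M + s\right)$ ($y{\left(s,M \right)} = \left(M + s\right) 2 M = 2 M \left(M + s\right)$)
$x{\left(N,Q \right)} = N + 2 Q$
$K = 0$ ($K = 12 \cdot 0 = 0$)
$K \left(-462\right) + x{\left(-2,y{\left(-2,-2 \right)} \right)} = 0 \left(-462\right) - \left(2 - 2 \cdot 2 \left(-2\right) \left(-2 - 2\right)\right) = 0 - \left(2 - 2 \cdot 2 \left(-2\right) \left(-4\right)\right) = 0 + \left(-2 + 2 \cdot 16\right) = 0 + \left(-2 + 32\right) = 0 + 30 = 30$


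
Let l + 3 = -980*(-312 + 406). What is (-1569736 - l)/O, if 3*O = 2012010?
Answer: -1477613/670670 ≈ -2.2032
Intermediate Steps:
O = 670670 (O = (⅓)*2012010 = 670670)
l = -92123 (l = -3 - 980*(-312 + 406) = -3 - 980*94 = -3 - 92120 = -92123)
(-1569736 - l)/O = (-1569736 - 1*(-92123))/670670 = (-1569736 + 92123)*(1/670670) = -1477613*1/670670 = -1477613/670670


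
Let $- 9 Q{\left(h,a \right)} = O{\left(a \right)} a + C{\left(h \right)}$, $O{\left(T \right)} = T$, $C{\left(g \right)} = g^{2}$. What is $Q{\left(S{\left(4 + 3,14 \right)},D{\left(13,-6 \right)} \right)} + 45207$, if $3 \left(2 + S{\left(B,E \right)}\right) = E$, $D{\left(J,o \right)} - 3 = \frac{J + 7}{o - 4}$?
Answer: $\frac{3661694}{81} \approx 45206.0$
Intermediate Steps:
$D{\left(J,o \right)} = 3 + \frac{7 + J}{-4 + o}$ ($D{\left(J,o \right)} = 3 + \frac{J + 7}{o - 4} = 3 + \frac{7 + J}{-4 + o}$)
$S{\left(B,E \right)} = -2 + \frac{E}{3}$
$Q{\left(h,a \right)} = - \frac{a^{2}}{9} - \frac{h^{2}}{9}$ ($Q{\left(h,a \right)} = - \frac{a a + h^{2}}{9} = - \frac{a^{2} + h^{2}}{9} = - \frac{a^{2}}{9} - \frac{h^{2}}{9}$)
$Q{\left(S{\left(4 + 3,14 \right)},D{\left(13,-6 \right)} \right)} + 45207 = \left(- \frac{\left(\frac{-5 + 13 + 3 \left(-6\right)}{-4 - 6}\right)^{2}}{9} - \frac{\left(-2 + \frac{1}{3} \cdot 14\right)^{2}}{9}\right) + 45207 = \left(- \frac{\left(\frac{-5 + 13 - 18}{-10}\right)^{2}}{9} - \frac{\left(-2 + \frac{14}{3}\right)^{2}}{9}\right) + 45207 = \left(- \frac{\left(\left(- \frac{1}{10}\right) \left(-10\right)\right)^{2}}{9} - \frac{\left(\frac{8}{3}\right)^{2}}{9}\right) + 45207 = \left(- \frac{1^{2}}{9} - \frac{64}{81}\right) + 45207 = \left(\left(- \frac{1}{9}\right) 1 - \frac{64}{81}\right) + 45207 = \left(- \frac{1}{9} - \frac{64}{81}\right) + 45207 = - \frac{73}{81} + 45207 = \frac{3661694}{81}$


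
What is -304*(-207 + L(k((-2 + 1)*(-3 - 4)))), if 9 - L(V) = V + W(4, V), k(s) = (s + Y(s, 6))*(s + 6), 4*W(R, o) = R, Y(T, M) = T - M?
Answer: 92112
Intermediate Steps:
W(R, o) = R/4
k(s) = (-6 + 2*s)*(6 + s) (k(s) = (s + (s - 1*6))*(s + 6) = (s + (s - 6))*(6 + s) = (s + (-6 + s))*(6 + s) = (-6 + 2*s)*(6 + s))
L(V) = 8 - V (L(V) = 9 - (V + (1/4)*4) = 9 - (V + 1) = 9 - (1 + V) = 9 + (-1 - V) = 8 - V)
-304*(-207 + L(k((-2 + 1)*(-3 - 4)))) = -304*(-207 + (8 - (-36 + 2*((-2 + 1)*(-3 - 4))**2 + 6*((-2 + 1)*(-3 - 4))))) = -304*(-207 + (8 - (-36 + 2*(-1*(-7))**2 + 6*(-1*(-7))))) = -304*(-207 + (8 - (-36 + 2*7**2 + 6*7))) = -304*(-207 + (8 - (-36 + 2*49 + 42))) = -304*(-207 + (8 - (-36 + 98 + 42))) = -304*(-207 + (8 - 1*104)) = -304*(-207 + (8 - 104)) = -304*(-207 - 96) = -304*(-303) = 92112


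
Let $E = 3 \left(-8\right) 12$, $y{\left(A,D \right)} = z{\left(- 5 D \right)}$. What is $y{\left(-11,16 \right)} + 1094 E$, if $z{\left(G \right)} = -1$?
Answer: $-315073$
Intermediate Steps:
$y{\left(A,D \right)} = -1$
$E = -288$ ($E = \left(-24\right) 12 = -288$)
$y{\left(-11,16 \right)} + 1094 E = -1 + 1094 \left(-288\right) = -1 - 315072 = -315073$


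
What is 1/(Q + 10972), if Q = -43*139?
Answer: 1/4995 ≈ 0.00020020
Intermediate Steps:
Q = -5977
1/(Q + 10972) = 1/(-5977 + 10972) = 1/4995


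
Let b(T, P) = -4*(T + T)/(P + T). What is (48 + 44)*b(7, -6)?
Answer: -5152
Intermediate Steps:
b(T, P) = -8*T/(P + T) (b(T, P) = -4*2*T/(P + T) = -8*T/(P + T))
(48 + 44)*b(7, -6) = (48 + 44)*(-8*7/(-6 + 7)) = 92*(-8*7/1) = 92*(-8*7*1) = 92*(-56) = -5152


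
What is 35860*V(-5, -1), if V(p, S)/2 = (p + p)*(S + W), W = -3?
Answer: 2868800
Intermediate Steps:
V(p, S) = 4*p*(-3 + S) (V(p, S) = 2*((p + p)*(S - 3)) = 2*((2*p)*(-3 + S)) = 2*(2*p*(-3 + S)) = 4*p*(-3 + S))
35860*V(-5, -1) = 35860*(4*(-5)*(-3 - 1)) = 35860*(4*(-5)*(-4)) = 35860*80 = 2868800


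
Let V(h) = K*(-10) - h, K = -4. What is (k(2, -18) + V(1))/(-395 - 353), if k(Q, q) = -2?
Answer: -37/748 ≈ -0.049465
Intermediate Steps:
V(h) = 40 - h (V(h) = -4*(-10) - h = 40 - h)
(k(2, -18) + V(1))/(-395 - 353) = (-2 + (40 - 1*1))/(-395 - 353) = (-2 + (40 - 1))/(-748) = (-2 + 39)*(-1/748) = 37*(-1/748) = -37/748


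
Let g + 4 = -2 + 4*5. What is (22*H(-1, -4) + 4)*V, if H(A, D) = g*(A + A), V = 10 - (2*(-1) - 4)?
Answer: -9792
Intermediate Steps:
V = 16 (V = 10 - (-2 - 4) = 10 - 1*(-6) = 10 + 6 = 16)
g = 14 (g = -4 + (-2 + 4*5) = -4 + (-2 + 20) = -4 + 18 = 14)
H(A, D) = 28*A (H(A, D) = 14*(A + A) = 14*(2*A) = 28*A)
(22*H(-1, -4) + 4)*V = (22*(28*(-1)) + 4)*16 = (22*(-28) + 4)*16 = (-616 + 4)*16 = -612*16 = -9792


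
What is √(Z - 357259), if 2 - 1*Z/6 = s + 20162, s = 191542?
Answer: I*√1627471 ≈ 1275.7*I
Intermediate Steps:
Z = -1270212 (Z = 12 - 6*(191542 + 20162) = 12 - 6*211704 = 12 - 1270224 = -1270212)
√(Z - 357259) = √(-1270212 - 357259) = √(-1627471) = I*√1627471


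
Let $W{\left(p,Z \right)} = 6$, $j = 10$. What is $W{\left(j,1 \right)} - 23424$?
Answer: $-23418$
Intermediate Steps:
$W{\left(j,1 \right)} - 23424 = 6 - 23424 = -23418$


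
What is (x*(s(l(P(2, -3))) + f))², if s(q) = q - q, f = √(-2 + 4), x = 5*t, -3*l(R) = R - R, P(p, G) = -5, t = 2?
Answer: 200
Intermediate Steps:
l(R) = 0 (l(R) = -(R - R)/3 = -⅓*0 = 0)
x = 10 (x = 5*2 = 10)
f = √2 ≈ 1.4142
s(q) = 0
(x*(s(l(P(2, -3))) + f))² = (10*(0 + √2))² = (10*√2)² = 200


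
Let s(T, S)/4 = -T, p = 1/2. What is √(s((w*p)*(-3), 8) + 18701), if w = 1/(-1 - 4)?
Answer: 19*√1295/5 ≈ 136.75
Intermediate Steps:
w = -⅕ (w = 1/(-5) = -⅕ ≈ -0.20000)
p = ½ ≈ 0.50000
s(T, S) = -4*T (s(T, S) = 4*(-T) = -4*T)
√(s((w*p)*(-3), 8) + 18701) = √(-4*(-⅕*½)*(-3) + 18701) = √(-(-2)*(-3)/5 + 18701) = √(-4*3/10 + 18701) = √(-6/5 + 18701) = √(93499/5) = 19*√1295/5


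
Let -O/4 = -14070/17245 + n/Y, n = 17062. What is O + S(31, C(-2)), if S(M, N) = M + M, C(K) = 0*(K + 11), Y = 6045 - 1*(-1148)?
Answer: 1383713790/24808657 ≈ 55.775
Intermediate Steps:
Y = 7193 (Y = 6045 + 1148 = 7193)
C(K) = 0 (C(K) = 0*(11 + K) = 0)
S(M, N) = 2*M
O = -154422944/24808657 (O = -4*(-14070/17245 + 17062/7193) = -4*(-14070*1/17245 + 17062*(1/7193)) = -4*(-2814/3449 + 17062/7193) = -4*38605736/24808657 = -154422944/24808657 ≈ -6.2246)
O + S(31, C(-2)) = -154422944/24808657 + 2*31 = -154422944/24808657 + 62 = 1383713790/24808657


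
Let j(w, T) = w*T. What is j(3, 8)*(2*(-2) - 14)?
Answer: -432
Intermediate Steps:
j(w, T) = T*w
j(3, 8)*(2*(-2) - 14) = (8*3)*(2*(-2) - 14) = 24*(-4 - 14) = 24*(-18) = -432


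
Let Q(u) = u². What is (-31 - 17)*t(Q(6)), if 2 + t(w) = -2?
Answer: 192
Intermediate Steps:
t(w) = -4 (t(w) = -2 - 2 = -4)
(-31 - 17)*t(Q(6)) = (-31 - 17)*(-4) = -48*(-4) = 192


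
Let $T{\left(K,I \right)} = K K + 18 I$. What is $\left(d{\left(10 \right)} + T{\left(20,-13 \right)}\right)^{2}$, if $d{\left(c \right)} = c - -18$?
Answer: $37636$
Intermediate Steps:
$T{\left(K,I \right)} = K^{2} + 18 I$
$d{\left(c \right)} = 18 + c$ ($d{\left(c \right)} = c + 18 = 18 + c$)
$\left(d{\left(10 \right)} + T{\left(20,-13 \right)}\right)^{2} = \left(\left(18 + 10\right) + \left(20^{2} + 18 \left(-13\right)\right)\right)^{2} = \left(28 + \left(400 - 234\right)\right)^{2} = \left(28 + 166\right)^{2} = 194^{2} = 37636$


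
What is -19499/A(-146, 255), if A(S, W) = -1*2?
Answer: 19499/2 ≈ 9749.5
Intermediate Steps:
A(S, W) = -2
-19499/A(-146, 255) = -19499/(-2) = -19499*(-½) = 19499/2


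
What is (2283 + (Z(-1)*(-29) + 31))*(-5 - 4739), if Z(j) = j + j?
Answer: -11252768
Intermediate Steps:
Z(j) = 2*j
(2283 + (Z(-1)*(-29) + 31))*(-5 - 4739) = (2283 + ((2*(-1))*(-29) + 31))*(-5 - 4739) = (2283 + (-2*(-29) + 31))*(-4744) = (2283 + (58 + 31))*(-4744) = (2283 + 89)*(-4744) = 2372*(-4744) = -11252768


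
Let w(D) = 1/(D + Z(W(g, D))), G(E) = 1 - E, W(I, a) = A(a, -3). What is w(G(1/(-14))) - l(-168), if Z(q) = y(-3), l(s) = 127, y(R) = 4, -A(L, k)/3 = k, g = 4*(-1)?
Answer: -9003/71 ≈ -126.80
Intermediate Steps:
g = -4
A(L, k) = -3*k
W(I, a) = 9 (W(I, a) = -3*(-3) = 9)
Z(q) = 4
w(D) = 1/(4 + D) (w(D) = 1/(D + 4) = 1/(4 + D))
w(G(1/(-14))) - l(-168) = 1/(4 + (1 - 1/(-14))) - 1*127 = 1/(4 + (1 - 1*(-1/14))) - 127 = 1/(4 + (1 + 1/14)) - 127 = 1/(4 + 15/14) - 127 = 1/(71/14) - 127 = 14/71 - 127 = -9003/71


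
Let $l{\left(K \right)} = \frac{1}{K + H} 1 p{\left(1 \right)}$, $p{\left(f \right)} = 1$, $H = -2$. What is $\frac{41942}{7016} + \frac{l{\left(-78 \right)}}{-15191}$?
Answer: $\frac{6371410097}{1065800560} \approx 5.9781$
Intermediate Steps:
$l{\left(K \right)} = \frac{1}{-2 + K}$ ($l{\left(K \right)} = \frac{1}{K - 2} \cdot 1 \cdot 1 = \frac{1}{-2 + K} 1 \cdot 1 = \frac{1}{-2 + K} 1 = \frac{1}{-2 + K}$)
$\frac{41942}{7016} + \frac{l{\left(-78 \right)}}{-15191} = \frac{41942}{7016} + \frac{1}{\left(-2 - 78\right) \left(-15191\right)} = 41942 \cdot \frac{1}{7016} + \frac{1}{-80} \left(- \frac{1}{15191}\right) = \frac{20971}{3508} - - \frac{1}{1215280} = \frac{20971}{3508} + \frac{1}{1215280} = \frac{6371410097}{1065800560}$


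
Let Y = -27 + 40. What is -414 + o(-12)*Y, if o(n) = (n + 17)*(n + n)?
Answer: -1974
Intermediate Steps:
Y = 13
o(n) = 2*n*(17 + n) (o(n) = (17 + n)*(2*n) = 2*n*(17 + n))
-414 + o(-12)*Y = -414 + (2*(-12)*(17 - 12))*13 = -414 + (2*(-12)*5)*13 = -414 - 120*13 = -414 - 1560 = -1974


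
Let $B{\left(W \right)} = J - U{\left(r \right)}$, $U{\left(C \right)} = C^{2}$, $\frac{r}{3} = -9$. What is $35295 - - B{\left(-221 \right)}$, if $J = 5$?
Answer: $34571$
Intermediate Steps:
$r = -27$ ($r = 3 \left(-9\right) = -27$)
$B{\left(W \right)} = -724$ ($B{\left(W \right)} = 5 - \left(-27\right)^{2} = 5 - 729 = -724$)
$35295 - - B{\left(-221 \right)} = 35295 - \left(-1\right) \left(-724\right) = 35295 - 724 = 34571$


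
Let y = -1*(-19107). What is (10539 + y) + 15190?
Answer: 44836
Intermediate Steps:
y = 19107
(10539 + y) + 15190 = (10539 + 19107) + 15190 = 29646 + 15190 = 44836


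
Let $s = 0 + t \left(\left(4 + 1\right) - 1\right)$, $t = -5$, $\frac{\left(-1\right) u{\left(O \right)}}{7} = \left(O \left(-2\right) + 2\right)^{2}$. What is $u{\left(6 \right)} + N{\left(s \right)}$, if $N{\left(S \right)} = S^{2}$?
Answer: $-300$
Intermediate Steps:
$u{\left(O \right)} = - 7 \left(2 - 2 O\right)^{2}$ ($u{\left(O \right)} = - 7 \left(O \left(-2\right) + 2\right)^{2} = - 7 \left(- 2 O + 2\right)^{2} = - 7 \left(2 - 2 O\right)^{2}$)
$s = -20$ ($s = 0 - 5 \left(\left(4 + 1\right) - 1\right) = 0 - 5 \left(5 - 1\right) = 0 - 20 = -20$)
$u{\left(6 \right)} + N{\left(s \right)} = - 28 \left(-1 + 6\right)^{2} + \left(-20\right)^{2} = - 28 \cdot 5^{2} + 400 = \left(-28\right) 25 + 400 = -700 + 400 = -300$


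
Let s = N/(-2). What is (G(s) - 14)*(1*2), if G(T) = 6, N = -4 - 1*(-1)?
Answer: -16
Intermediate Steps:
N = -3 (N = -4 + 1 = -3)
s = 3/2 (s = -3/(-2) = -3*(-½) = 3/2 ≈ 1.5000)
(G(s) - 14)*(1*2) = (6 - 14)*(1*2) = -8*2 = -16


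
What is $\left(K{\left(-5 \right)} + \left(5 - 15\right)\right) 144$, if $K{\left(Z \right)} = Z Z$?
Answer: $2160$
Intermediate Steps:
$K{\left(Z \right)} = Z^{2}$
$\left(K{\left(-5 \right)} + \left(5 - 15\right)\right) 144 = \left(\left(-5\right)^{2} + \left(5 - 15\right)\right) 144 = \left(25 + \left(5 - 15\right)\right) 144 = \left(25 - 10\right) 144 = 15 \cdot 144 = 2160$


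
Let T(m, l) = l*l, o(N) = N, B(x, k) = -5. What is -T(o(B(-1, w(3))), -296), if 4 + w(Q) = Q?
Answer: -87616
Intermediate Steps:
w(Q) = -4 + Q
T(m, l) = l²
-T(o(B(-1, w(3))), -296) = -1*(-296)² = -1*87616 = -87616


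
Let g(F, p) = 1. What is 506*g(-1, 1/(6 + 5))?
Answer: 506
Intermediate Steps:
506*g(-1, 1/(6 + 5)) = 506*1 = 506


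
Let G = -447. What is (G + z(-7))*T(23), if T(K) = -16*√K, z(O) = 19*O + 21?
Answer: 8944*√23 ≈ 42894.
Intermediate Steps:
z(O) = 21 + 19*O
(G + z(-7))*T(23) = (-447 + (21 + 19*(-7)))*(-16*√23) = (-447 + (21 - 133))*(-16*√23) = (-447 - 112)*(-16*√23) = -(-8944)*√23 = 8944*√23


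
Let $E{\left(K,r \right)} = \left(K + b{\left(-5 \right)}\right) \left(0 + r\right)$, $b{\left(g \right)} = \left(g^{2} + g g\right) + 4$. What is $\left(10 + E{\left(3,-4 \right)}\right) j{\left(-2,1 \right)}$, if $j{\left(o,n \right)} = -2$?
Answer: $436$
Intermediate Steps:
$b{\left(g \right)} = 4 + 2 g^{2}$ ($b{\left(g \right)} = \left(g^{2} + g^{2}\right) + 4 = 2 g^{2} + 4 = 4 + 2 g^{2}$)
$E{\left(K,r \right)} = r \left(54 + K\right)$ ($E{\left(K,r \right)} = \left(K + \left(4 + 2 \left(-5\right)^{2}\right)\right) \left(0 + r\right) = \left(K + \left(4 + 2 \cdot 25\right)\right) r = \left(K + \left(4 + 50\right)\right) r = \left(K + 54\right) r = \left(54 + K\right) r = r \left(54 + K\right)$)
$\left(10 + E{\left(3,-4 \right)}\right) j{\left(-2,1 \right)} = \left(10 - 4 \left(54 + 3\right)\right) \left(-2\right) = \left(10 - 228\right) \left(-2\right) = \left(-218\right) \left(-2\right) = 436$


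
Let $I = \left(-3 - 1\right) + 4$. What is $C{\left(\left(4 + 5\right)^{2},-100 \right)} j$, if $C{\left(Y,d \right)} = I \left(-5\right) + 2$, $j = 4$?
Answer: $8$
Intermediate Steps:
$I = 0$ ($I = -4 + 4 = 0$)
$C{\left(Y,d \right)} = 2$ ($C{\left(Y,d \right)} = 0 \left(-5\right) + 2 = 0 + 2 = 2$)
$C{\left(\left(4 + 5\right)^{2},-100 \right)} j = 2 \cdot 4 = 8$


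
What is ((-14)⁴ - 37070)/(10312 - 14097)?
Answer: -1346/3785 ≈ -0.35561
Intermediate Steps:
((-14)⁴ - 37070)/(10312 - 14097) = (38416 - 37070)/(-3785) = 1346*(-1/3785) = -1346/3785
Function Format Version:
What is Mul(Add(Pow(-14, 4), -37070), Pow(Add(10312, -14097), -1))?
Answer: Rational(-1346, 3785) ≈ -0.35561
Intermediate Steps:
Mul(Add(Pow(-14, 4), -37070), Pow(Add(10312, -14097), -1)) = Mul(Add(38416, -37070), Pow(-3785, -1)) = Mul(1346, Rational(-1, 3785)) = Rational(-1346, 3785)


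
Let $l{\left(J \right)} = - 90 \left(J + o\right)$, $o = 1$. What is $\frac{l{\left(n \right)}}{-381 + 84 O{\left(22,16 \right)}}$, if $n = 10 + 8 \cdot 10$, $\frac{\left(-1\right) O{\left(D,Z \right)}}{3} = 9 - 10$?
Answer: $\frac{2730}{43} \approx 63.488$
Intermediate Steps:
$O{\left(D,Z \right)} = 3$ ($O{\left(D,Z \right)} = - 3 \left(9 - 10\right) = \left(-3\right) \left(-1\right) = 3$)
$n = 90$ ($n = 10 + 80 = 90$)
$l{\left(J \right)} = -90 - 90 J$ ($l{\left(J \right)} = - 90 \left(J + 1\right) = - 90 \left(1 + J\right) = -90 - 90 J$)
$\frac{l{\left(n \right)}}{-381 + 84 O{\left(22,16 \right)}} = \frac{-90 - 8100}{-381 + 84 \cdot 3} = \frac{-90 - 8100}{-381 + 252} = - \frac{8190}{-129} = \left(-8190\right) \left(- \frac{1}{129}\right) = \frac{2730}{43}$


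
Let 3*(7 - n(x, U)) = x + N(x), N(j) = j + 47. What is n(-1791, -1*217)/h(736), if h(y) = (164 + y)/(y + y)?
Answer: 1308608/675 ≈ 1938.7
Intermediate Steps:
N(j) = 47 + j
h(y) = (164 + y)/(2*y) (h(y) = (164 + y)/((2*y)) = (164 + y)*(1/(2*y)) = (164 + y)/(2*y))
n(x, U) = -26/3 - 2*x/3 (n(x, U) = 7 - (x + (47 + x))/3 = 7 - (47 + 2*x)/3 = 7 + (-47/3 - 2*x/3) = -26/3 - 2*x/3)
n(-1791, -1*217)/h(736) = (-26/3 - 2/3*(-1791))/(((1/2)*(164 + 736)/736)) = (-26/3 + 1194)/(((1/2)*(1/736)*900)) = 3556/(3*(225/368)) = (3556/3)*(368/225) = 1308608/675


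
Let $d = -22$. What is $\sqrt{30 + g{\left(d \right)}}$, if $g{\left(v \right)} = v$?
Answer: $2 \sqrt{2} \approx 2.8284$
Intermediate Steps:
$\sqrt{30 + g{\left(d \right)}} = \sqrt{30 - 22} = \sqrt{8} = 2 \sqrt{2}$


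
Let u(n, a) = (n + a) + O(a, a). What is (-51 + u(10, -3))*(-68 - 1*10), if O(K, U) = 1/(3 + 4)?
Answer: 23946/7 ≈ 3420.9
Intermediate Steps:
O(K, U) = ⅐ (O(K, U) = 1/7 = ⅐)
u(n, a) = ⅐ + a + n (u(n, a) = (n + a) + ⅐ = (a + n) + ⅐ = ⅐ + a + n)
(-51 + u(10, -3))*(-68 - 1*10) = (-51 + (⅐ - 3 + 10))*(-68 - 1*10) = (-51 + 50/7)*(-68 - 10) = -307/7*(-78) = 23946/7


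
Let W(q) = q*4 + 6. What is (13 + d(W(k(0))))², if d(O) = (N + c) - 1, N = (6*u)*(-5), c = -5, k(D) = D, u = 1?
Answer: 529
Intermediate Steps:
N = -30 (N = (6*1)*(-5) = 6*(-5) = -30)
W(q) = 6 + 4*q (W(q) = 4*q + 6 = 6 + 4*q)
d(O) = -36 (d(O) = (-30 - 5) - 1 = -35 - 1 = -36)
(13 + d(W(k(0))))² = (13 - 36)² = (-23)² = 529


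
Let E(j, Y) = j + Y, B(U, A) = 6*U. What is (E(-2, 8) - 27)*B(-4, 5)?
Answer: 504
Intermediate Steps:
E(j, Y) = Y + j
(E(-2, 8) - 27)*B(-4, 5) = ((8 - 2) - 27)*(6*(-4)) = (6 - 27)*(-24) = -21*(-24) = 504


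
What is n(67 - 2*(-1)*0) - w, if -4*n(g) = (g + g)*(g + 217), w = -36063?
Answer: 26549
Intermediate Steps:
n(g) = -g*(217 + g)/2 (n(g) = -(g + g)*(g + 217)/4 = -2*g*(217 + g)/4 = -g*(217 + g)/2)
n(67 - 2*(-1)*0) - w = -(67 - 2*(-1)*0)*(217 + (67 - 2*(-1)*0))/2 - 1*(-36063) = -(67 - (-2)*0)*(217 + (67 - (-2)*0))/2 + 36063 = -(67 - 1*0)*(217 + (67 - 1*0))/2 + 36063 = -(67 + 0)*(217 + (67 + 0))/2 + 36063 = -½*67*(217 + 67) + 36063 = -½*67*284 + 36063 = -9514 + 36063 = 26549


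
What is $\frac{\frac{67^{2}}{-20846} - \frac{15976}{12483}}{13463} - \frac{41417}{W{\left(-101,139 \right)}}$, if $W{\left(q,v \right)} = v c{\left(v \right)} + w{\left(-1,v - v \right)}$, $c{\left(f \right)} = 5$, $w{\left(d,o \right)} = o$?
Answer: $- \frac{145098524815568563}{2434828375193130} \approx -59.593$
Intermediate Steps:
$W{\left(q,v \right)} = 5 v$ ($W{\left(q,v \right)} = v 5 + \left(v - v\right) = 5 v + 0 = 5 v$)
$\frac{\frac{67^{2}}{-20846} - \frac{15976}{12483}}{13463} - \frac{41417}{W{\left(-101,139 \right)}} = \frac{\frac{67^{2}}{-20846} - \frac{15976}{12483}}{13463} - \frac{41417}{5 \cdot 139} = \left(4489 \left(- \frac{1}{20846}\right) - \frac{15976}{12483}\right) \frac{1}{13463} - \frac{41417}{695} = \left(- \frac{4489}{20846} - \frac{15976}{12483}\right) \frac{1}{13463} - \frac{41417}{695} = \left(- \frac{389071883}{260220618}\right) \frac{1}{13463} - \frac{41417}{695} = - \frac{389071883}{3503350180134} - \frac{41417}{695} = - \frac{145098524815568563}{2434828375193130}$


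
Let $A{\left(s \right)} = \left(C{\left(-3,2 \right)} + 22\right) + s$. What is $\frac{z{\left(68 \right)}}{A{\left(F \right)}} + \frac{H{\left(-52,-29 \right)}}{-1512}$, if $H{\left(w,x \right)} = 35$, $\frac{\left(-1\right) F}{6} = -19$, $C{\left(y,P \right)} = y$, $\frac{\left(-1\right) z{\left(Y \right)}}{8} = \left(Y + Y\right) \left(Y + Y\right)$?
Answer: $- \frac{31961753}{28728} \approx -1112.6$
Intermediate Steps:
$z{\left(Y \right)} = - 32 Y^{2}$ ($z{\left(Y \right)} = - 8 \left(Y + Y\right) \left(Y + Y\right) = - 8 \cdot 2 Y 2 Y = - 8 \cdot 4 Y^{2} = - 32 Y^{2}$)
$F = 114$ ($F = \left(-6\right) \left(-19\right) = 114$)
$A{\left(s \right)} = 19 + s$ ($A{\left(s \right)} = \left(-3 + 22\right) + s = 19 + s$)
$\frac{z{\left(68 \right)}}{A{\left(F \right)}} + \frac{H{\left(-52,-29 \right)}}{-1512} = \frac{\left(-32\right) 68^{2}}{19 + 114} + \frac{35}{-1512} = \frac{\left(-32\right) 4624}{133} + 35 \left(- \frac{1}{1512}\right) = \left(-147968\right) \frac{1}{133} - \frac{5}{216} = - \frac{147968}{133} - \frac{5}{216} = - \frac{31961753}{28728}$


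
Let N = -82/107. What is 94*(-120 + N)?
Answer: -1214668/107 ≈ -11352.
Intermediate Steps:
N = -82/107 (N = -82*1/107 = -82/107 ≈ -0.76636)
94*(-120 + N) = 94*(-120 - 82/107) = 94*(-12922/107) = -1214668/107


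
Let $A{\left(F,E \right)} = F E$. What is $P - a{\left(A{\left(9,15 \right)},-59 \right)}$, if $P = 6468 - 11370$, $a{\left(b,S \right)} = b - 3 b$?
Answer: $-4632$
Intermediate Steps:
$A{\left(F,E \right)} = E F$
$a{\left(b,S \right)} = - 2 b$
$P = -4902$
$P - a{\left(A{\left(9,15 \right)},-59 \right)} = -4902 - - 2 \cdot 15 \cdot 9 = -4902 - \left(-2\right) 135 = -4902 - -270 = -4902 + 270 = -4632$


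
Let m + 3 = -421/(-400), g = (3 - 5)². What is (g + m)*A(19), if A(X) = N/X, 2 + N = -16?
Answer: -7389/3800 ≈ -1.9445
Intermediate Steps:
N = -18 (N = -2 - 16 = -18)
g = 4 (g = (-2)² = 4)
A(X) = -18/X
m = -779/400 (m = -3 - 421/(-400) = -3 - 421*(-1/400) = -3 + 421/400 = -779/400 ≈ -1.9475)
(g + m)*A(19) = (4 - 779/400)*(-18/19) = 821*(-18*1/19)/400 = (821/400)*(-18/19) = -7389/3800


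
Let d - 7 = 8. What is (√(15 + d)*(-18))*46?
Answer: -828*√30 ≈ -4535.1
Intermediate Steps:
d = 15 (d = 7 + 8 = 15)
(√(15 + d)*(-18))*46 = (√(15 + 15)*(-18))*46 = (√30*(-18))*46 = -18*√30*46 = -828*√30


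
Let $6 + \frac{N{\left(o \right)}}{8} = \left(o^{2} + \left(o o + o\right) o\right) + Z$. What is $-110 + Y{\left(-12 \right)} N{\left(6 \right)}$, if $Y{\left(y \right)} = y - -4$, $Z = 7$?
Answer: $-18606$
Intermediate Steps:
$Y{\left(y \right)} = 4 + y$ ($Y{\left(y \right)} = y + 4 = 4 + y$)
$N{\left(o \right)} = 8 + 8 o^{2} + 8 o \left(o + o^{2}\right)$ ($N{\left(o \right)} = -48 + 8 \left(\left(o^{2} + \left(o o + o\right) o\right) + 7\right) = -48 + 8 \left(\left(o^{2} + \left(o^{2} + o\right) o\right) + 7\right) = -48 + 8 \left(\left(o^{2} + \left(o + o^{2}\right) o\right) + 7\right) = -48 + 8 \left(\left(o^{2} + o \left(o + o^{2}\right)\right) + 7\right) = -48 + 8 \left(7 + o^{2} + o \left(o + o^{2}\right)\right) = -48 + \left(56 + 8 o^{2} + 8 o \left(o + o^{2}\right)\right) = 8 + 8 o^{2} + 8 o \left(o + o^{2}\right)$)
$-110 + Y{\left(-12 \right)} N{\left(6 \right)} = -110 + \left(4 - 12\right) \left(8 + 8 \cdot 6^{3} + 16 \cdot 6^{2}\right) = -110 - 8 \left(8 + 8 \cdot 216 + 16 \cdot 36\right) = -110 - 8 \left(8 + 1728 + 576\right) = -110 - 18496 = -18606$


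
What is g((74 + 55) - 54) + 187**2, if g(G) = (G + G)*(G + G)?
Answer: 57469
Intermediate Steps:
g(G) = 4*G**2 (g(G) = (2*G)*(2*G) = 4*G**2)
g((74 + 55) - 54) + 187**2 = 4*((74 + 55) - 54)**2 + 187**2 = 4*(129 - 54)**2 + 34969 = 4*75**2 + 34969 = 4*5625 + 34969 = 22500 + 34969 = 57469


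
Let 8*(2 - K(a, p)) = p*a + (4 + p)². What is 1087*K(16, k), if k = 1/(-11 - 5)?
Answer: 416321/2048 ≈ 203.28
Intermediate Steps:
k = -1/16 (k = 1/(-16) = -1/16 ≈ -0.062500)
K(a, p) = 2 - (4 + p)²/8 - a*p/8 (K(a, p) = 2 - (p*a + (4 + p)²)/8 = 2 - (a*p + (4 + p)²)/8 = 2 - ((4 + p)² + a*p)/8 = 2 + (-(4 + p)²/8 - a*p/8) = 2 - (4 + p)²/8 - a*p/8)
1087*K(16, k) = 1087*(-⅛*(-1/16)*(8 + 16 - 1/16)) = 1087*(-⅛*(-1/16)*383/16) = 1087*(383/2048) = 416321/2048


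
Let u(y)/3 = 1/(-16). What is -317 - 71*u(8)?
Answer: -4859/16 ≈ -303.69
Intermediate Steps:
u(y) = -3/16 (u(y) = 3/(-16) = 3*(-1/16) = -3/16)
-317 - 71*u(8) = -317 - 71*(-3/16) = -317 + 213/16 = -4859/16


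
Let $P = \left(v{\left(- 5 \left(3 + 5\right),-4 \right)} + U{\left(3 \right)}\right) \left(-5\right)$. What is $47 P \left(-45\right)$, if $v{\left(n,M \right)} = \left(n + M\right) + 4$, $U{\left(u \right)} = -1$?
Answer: $-433575$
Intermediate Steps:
$v{\left(n,M \right)} = 4 + M + n$ ($v{\left(n,M \right)} = \left(M + n\right) + 4 = 4 + M + n$)
$P = 205$ ($P = \left(\left(4 - 4 - 5 \left(3 + 5\right)\right) - 1\right) \left(-5\right) = \left(\left(4 - 4 - 40\right) - 1\right) \left(-5\right) = \left(-40 - 1\right) \left(-5\right) = \left(-41\right) \left(-5\right) = 205$)
$47 P \left(-45\right) = 47 \cdot 205 \left(-45\right) = 9635 \left(-45\right) = -433575$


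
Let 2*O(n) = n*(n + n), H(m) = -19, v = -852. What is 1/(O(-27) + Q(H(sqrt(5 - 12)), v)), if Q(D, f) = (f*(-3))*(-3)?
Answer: -1/6939 ≈ -0.00014411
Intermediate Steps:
Q(D, f) = 9*f (Q(D, f) = -3*f*(-3) = 9*f)
O(n) = n**2 (O(n) = (n*(n + n))/2 = (n*(2*n))/2 = (2*n**2)/2 = n**2)
1/(O(-27) + Q(H(sqrt(5 - 12)), v)) = 1/((-27)**2 + 9*(-852)) = 1/(729 - 7668) = 1/(-6939) = -1/6939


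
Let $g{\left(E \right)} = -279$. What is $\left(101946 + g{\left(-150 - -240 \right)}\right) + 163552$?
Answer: $265219$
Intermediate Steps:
$\left(101946 + g{\left(-150 - -240 \right)}\right) + 163552 = \left(101946 - 279\right) + 163552 = 101667 + 163552 = 265219$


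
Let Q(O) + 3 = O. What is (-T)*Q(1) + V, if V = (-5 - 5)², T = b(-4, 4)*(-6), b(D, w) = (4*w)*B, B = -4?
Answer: 868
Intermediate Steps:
b(D, w) = -16*w (b(D, w) = (4*w)*(-4) = -16*w)
Q(O) = -3 + O
T = 384 (T = -16*4*(-6) = -64*(-6) = 384)
V = 100 (V = (-10)² = 100)
(-T)*Q(1) + V = (-1*384)*(-3 + 1) + 100 = -384*(-2) + 100 = 768 + 100 = 868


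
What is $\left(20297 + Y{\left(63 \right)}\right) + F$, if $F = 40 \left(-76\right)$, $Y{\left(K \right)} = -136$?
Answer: $17121$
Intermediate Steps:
$F = -3040$
$\left(20297 + Y{\left(63 \right)}\right) + F = \left(20297 - 136\right) - 3040 = 20161 - 3040 = 17121$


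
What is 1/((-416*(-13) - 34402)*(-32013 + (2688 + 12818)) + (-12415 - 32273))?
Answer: 1/478559270 ≈ 2.0896e-9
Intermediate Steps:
1/((-416*(-13) - 34402)*(-32013 + (2688 + 12818)) + (-12415 - 32273)) = 1/((5408 - 34402)*(-32013 + 15506) - 44688) = 1/(-28994*(-16507) - 44688) = 1/(478603958 - 44688) = 1/478559270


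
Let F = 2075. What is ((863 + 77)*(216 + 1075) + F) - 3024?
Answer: 1212591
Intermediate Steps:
((863 + 77)*(216 + 1075) + F) - 3024 = ((863 + 77)*(216 + 1075) + 2075) - 3024 = (940*1291 + 2075) - 3024 = (1213540 + 2075) - 3024 = 1215615 - 3024 = 1212591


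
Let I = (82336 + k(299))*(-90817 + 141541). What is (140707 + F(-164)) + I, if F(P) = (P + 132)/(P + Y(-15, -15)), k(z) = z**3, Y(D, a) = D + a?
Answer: 131927243266175/97 ≈ 1.3601e+12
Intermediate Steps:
I = 1360074532140 (I = (82336 + 299**3)*(-90817 + 141541) = (82336 + 26730899)*50724 = 26813235*50724 = 1360074532140)
F(P) = (132 + P)/(-30 + P) (F(P) = (P + 132)/(P + (-15 - 15)) = (132 + P)/(P - 30) = (132 + P)/(-30 + P))
(140707 + F(-164)) + I = (140707 + (132 - 164)/(-30 - 164)) + 1360074532140 = (140707 - 32/(-194)) + 1360074532140 = (140707 - 1/194*(-32)) + 1360074532140 = (140707 + 16/97) + 1360074532140 = 13648595/97 + 1360074532140 = 131927243266175/97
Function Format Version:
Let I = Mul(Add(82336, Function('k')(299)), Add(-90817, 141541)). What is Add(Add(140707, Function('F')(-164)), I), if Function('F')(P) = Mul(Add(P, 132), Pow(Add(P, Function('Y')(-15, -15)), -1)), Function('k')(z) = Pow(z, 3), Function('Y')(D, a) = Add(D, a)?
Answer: Rational(131927243266175, 97) ≈ 1.3601e+12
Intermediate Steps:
I = 1360074532140 (I = Mul(Add(82336, Pow(299, 3)), Add(-90817, 141541)) = Mul(Add(82336, 26730899), 50724) = Mul(26813235, 50724) = 1360074532140)
Function('F')(P) = Mul(Pow(Add(-30, P), -1), Add(132, P)) (Function('F')(P) = Mul(Add(P, 132), Pow(Add(P, Add(-15, -15)), -1)) = Mul(Add(132, P), Pow(Add(P, -30), -1)) = Mul(Add(132, P), Pow(Add(-30, P), -1)) = Mul(Pow(Add(-30, P), -1), Add(132, P)))
Add(Add(140707, Function('F')(-164)), I) = Add(Add(140707, Mul(Pow(Add(-30, -164), -1), Add(132, -164))), 1360074532140) = Add(Add(140707, Mul(Pow(-194, -1), -32)), 1360074532140) = Add(Add(140707, Mul(Rational(-1, 194), -32)), 1360074532140) = Add(Add(140707, Rational(16, 97)), 1360074532140) = Add(Rational(13648595, 97), 1360074532140) = Rational(131927243266175, 97)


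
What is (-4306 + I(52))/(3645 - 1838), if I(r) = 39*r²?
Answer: 101150/1807 ≈ 55.977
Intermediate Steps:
(-4306 + I(52))/(3645 - 1838) = (-4306 + 39*52²)/(3645 - 1838) = (-4306 + 39*2704)/1807 = (-4306 + 105456)*(1/1807) = 101150*(1/1807) = 101150/1807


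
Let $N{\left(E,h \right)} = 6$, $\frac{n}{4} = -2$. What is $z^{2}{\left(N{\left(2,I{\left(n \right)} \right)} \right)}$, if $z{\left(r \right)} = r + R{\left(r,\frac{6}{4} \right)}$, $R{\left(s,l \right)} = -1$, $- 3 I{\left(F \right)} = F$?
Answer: $25$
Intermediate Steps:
$n = -8$ ($n = 4 \left(-2\right) = -8$)
$I{\left(F \right)} = - \frac{F}{3}$
$z{\left(r \right)} = -1 + r$ ($z{\left(r \right)} = r - 1 = -1 + r$)
$z^{2}{\left(N{\left(2,I{\left(n \right)} \right)} \right)} = \left(-1 + 6\right)^{2} = 5^{2} = 25$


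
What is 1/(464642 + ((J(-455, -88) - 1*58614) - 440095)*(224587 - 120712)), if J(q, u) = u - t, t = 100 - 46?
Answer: -1/51817682983 ≈ -1.9298e-11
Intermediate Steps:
t = 54
J(q, u) = -54 + u (J(q, u) = u - 1*54 = u - 54 = -54 + u)
1/(464642 + ((J(-455, -88) - 1*58614) - 440095)*(224587 - 120712)) = 1/(464642 + (((-54 - 88) - 1*58614) - 440095)*(224587 - 120712)) = 1/(464642 + ((-142 - 58614) - 440095)*103875) = 1/(464642 + (-58756 - 440095)*103875) = 1/(464642 - 498851*103875) = 1/(464642 - 51818147625) = 1/(-51817682983) = -1/51817682983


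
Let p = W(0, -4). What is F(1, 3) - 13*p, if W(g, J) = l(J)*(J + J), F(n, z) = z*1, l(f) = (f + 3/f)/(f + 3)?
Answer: 497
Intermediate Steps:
l(f) = (f + 3/f)/(3 + f)
F(n, z) = z
W(g, J) = 2*(3 + J²)/(3 + J) (W(g, J) = ((3 + J²)/(J*(3 + J)))*(J + J) = ((3 + J²)/(J*(3 + J)))*(2*J) = 2*(3 + J²)/(3 + J))
p = -38 (p = 2*(3 + (-4)²)/(3 - 4) = 2*(3 + 16)/(-1) = 2*(-1)*19 = -38)
F(1, 3) - 13*p = 3 - 13*(-38) = 3 + 494 = 497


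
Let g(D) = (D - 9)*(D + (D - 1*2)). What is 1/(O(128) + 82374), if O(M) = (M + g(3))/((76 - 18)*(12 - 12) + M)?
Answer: 16/1317997 ≈ 1.2140e-5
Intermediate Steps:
g(D) = (-9 + D)*(-2 + 2*D) (g(D) = (-9 + D)*(D + (D - 2)) = (-9 + D)*(D + (-2 + D)) = (-9 + D)*(-2 + 2*D))
O(M) = (-24 + M)/M (O(M) = (M + (18 - 20*3 + 2*3**2))/((76 - 18)*(12 - 12) + M) = (M + (18 - 60 + 2*9))/(58*0 + M) = (M + (18 - 60 + 18))/(0 + M) = (M - 24)/M = (-24 + M)/M)
1/(O(128) + 82374) = 1/((-24 + 128)/128 + 82374) = 1/((1/128)*104 + 82374) = 1/(13/16 + 82374) = 1/(1317997/16) = 16/1317997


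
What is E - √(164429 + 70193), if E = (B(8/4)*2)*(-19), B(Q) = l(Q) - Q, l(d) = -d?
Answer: 152 - √234622 ≈ -332.38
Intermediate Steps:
B(Q) = -2*Q (B(Q) = -Q - Q = -2*Q)
E = 152 (E = (-16/4*2)*(-19) = (-2*2*2)*(-19) = -4*2*(-19) = -8*(-19) = 152)
E - √(164429 + 70193) = 152 - √(164429 + 70193) = 152 - √234622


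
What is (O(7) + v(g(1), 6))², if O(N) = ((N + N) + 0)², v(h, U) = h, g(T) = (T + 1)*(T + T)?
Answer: 40000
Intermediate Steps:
g(T) = 2*T*(1 + T) (g(T) = (1 + T)*(2*T) = 2*T*(1 + T))
O(N) = 4*N² (O(N) = (2*N + 0)² = (2*N)² = 4*N²)
(O(7) + v(g(1), 6))² = (4*7² + 2*1*(1 + 1))² = (4*49 + 2*1*2)² = (196 + 4)² = 200² = 40000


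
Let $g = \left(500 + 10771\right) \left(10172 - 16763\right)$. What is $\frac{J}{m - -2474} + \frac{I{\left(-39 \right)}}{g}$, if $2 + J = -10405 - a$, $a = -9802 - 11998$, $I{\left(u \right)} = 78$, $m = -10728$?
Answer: $- \frac{21701391515}{15722210946} \approx -1.3803$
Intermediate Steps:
$g = -74287161$ ($g = 11271 \left(-6591\right) = -74287161$)
$a = -21800$
$J = 11393$ ($J = -2 - -11395 = -2 + \left(-10405 + 21800\right) = -2 + 11395 = 11393$)
$\frac{J}{m - -2474} + \frac{I{\left(-39 \right)}}{g} = \frac{11393}{-10728 - -2474} + \frac{78}{-74287161} = \frac{11393}{-10728 + 2474} + 78 \left(- \frac{1}{74287161}\right) = \frac{11393}{-8254} - \frac{2}{1904799} = 11393 \left(- \frac{1}{8254}\right) - \frac{2}{1904799} = - \frac{11393}{8254} - \frac{2}{1904799} = - \frac{21701391515}{15722210946}$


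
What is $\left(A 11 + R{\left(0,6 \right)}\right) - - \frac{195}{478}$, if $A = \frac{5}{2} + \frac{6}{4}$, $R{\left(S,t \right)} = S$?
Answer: $\frac{21227}{478} \approx 44.408$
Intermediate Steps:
$A = 4$ ($A = 5 \cdot \frac{1}{2} + 6 \cdot \frac{1}{4} = \frac{5}{2} + \frac{3}{2} = 4$)
$\left(A 11 + R{\left(0,6 \right)}\right) - - \frac{195}{478} = \left(4 \cdot 11 + 0\right) - - \frac{195}{478} = \left(44 + 0\right) - \left(-195\right) \frac{1}{478} = 44 - - \frac{195}{478} = 44 + \frac{195}{478} = \frac{21227}{478}$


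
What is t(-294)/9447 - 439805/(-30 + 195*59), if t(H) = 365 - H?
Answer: -276485054/7226955 ≈ -38.257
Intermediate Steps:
t(-294)/9447 - 439805/(-30 + 195*59) = (365 - 1*(-294))/9447 - 439805/(-30 + 195*59) = (365 + 294)*(1/9447) - 439805/(-30 + 11505) = 659*(1/9447) - 439805/11475 = 659/9447 - 439805*1/11475 = 659/9447 - 87961/2295 = -276485054/7226955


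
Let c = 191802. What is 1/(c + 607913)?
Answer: 1/799715 ≈ 1.2504e-6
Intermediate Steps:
1/(c + 607913) = 1/(191802 + 607913) = 1/799715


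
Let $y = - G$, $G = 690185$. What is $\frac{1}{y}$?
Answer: $- \frac{1}{690185} \approx -1.4489 \cdot 10^{-6}$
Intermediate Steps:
$y = -690185$ ($y = \left(-1\right) 690185 = -690185$)
$\frac{1}{y} = \frac{1}{-690185} = - \frac{1}{690185}$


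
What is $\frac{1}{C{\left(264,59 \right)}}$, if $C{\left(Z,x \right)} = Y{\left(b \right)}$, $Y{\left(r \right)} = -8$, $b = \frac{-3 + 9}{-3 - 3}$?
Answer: $- \frac{1}{8} \approx -0.125$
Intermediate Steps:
$b = -1$ ($b = \frac{6}{-6} = 6 \left(- \frac{1}{6}\right) = -1$)
$C{\left(Z,x \right)} = -8$
$\frac{1}{C{\left(264,59 \right)}} = \frac{1}{-8} = - \frac{1}{8}$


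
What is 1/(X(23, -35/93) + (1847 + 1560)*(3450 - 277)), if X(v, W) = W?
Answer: 93/1005368188 ≈ 9.2503e-8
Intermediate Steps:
1/(X(23, -35/93) + (1847 + 1560)*(3450 - 277)) = 1/(-35/93 + (1847 + 1560)*(3450 - 277)) = 1/(-35*1/93 + 3407*3173) = 1/(-35/93 + 10810411) = 1/(1005368188/93) = 93/1005368188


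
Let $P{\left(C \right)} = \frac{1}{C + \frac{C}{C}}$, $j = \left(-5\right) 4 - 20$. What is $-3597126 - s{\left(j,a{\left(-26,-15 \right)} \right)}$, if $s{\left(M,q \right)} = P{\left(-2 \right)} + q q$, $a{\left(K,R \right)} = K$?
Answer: $-3597801$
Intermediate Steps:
$j = -40$ ($j = -20 - 20 = -40$)
$P{\left(C \right)} = \frac{1}{1 + C}$ ($P{\left(C \right)} = \frac{1}{C + 1} = \frac{1}{1 + C}$)
$s{\left(M,q \right)} = -1 + q^{2}$ ($s{\left(M,q \right)} = \frac{1}{1 - 2} + q q = \frac{1}{-1} + q^{2} = -1 + q^{2}$)
$-3597126 - s{\left(j,a{\left(-26,-15 \right)} \right)} = -3597126 - \left(-1 + \left(-26\right)^{2}\right) = -3597126 - \left(-1 + 676\right) = -3597126 - 675 = -3597801$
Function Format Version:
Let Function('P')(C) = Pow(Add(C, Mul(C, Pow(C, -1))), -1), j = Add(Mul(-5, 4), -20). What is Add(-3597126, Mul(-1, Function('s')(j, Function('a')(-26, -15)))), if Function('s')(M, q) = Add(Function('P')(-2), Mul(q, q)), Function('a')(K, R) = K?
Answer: -3597801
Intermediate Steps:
j = -40 (j = Add(-20, -20) = -40)
Function('P')(C) = Pow(Add(1, C), -1) (Function('P')(C) = Pow(Add(C, 1), -1) = Pow(Add(1, C), -1))
Function('s')(M, q) = Add(-1, Pow(q, 2)) (Function('s')(M, q) = Add(Pow(Add(1, -2), -1), Mul(q, q)) = Add(Pow(-1, -1), Pow(q, 2)) = Add(-1, Pow(q, 2)))
Add(-3597126, Mul(-1, Function('s')(j, Function('a')(-26, -15)))) = Add(-3597126, Mul(-1, Add(-1, Pow(-26, 2)))) = Add(-3597126, Mul(-1, Add(-1, 676))) = Add(-3597126, Mul(-1, 675)) = Add(-3597126, -675) = -3597801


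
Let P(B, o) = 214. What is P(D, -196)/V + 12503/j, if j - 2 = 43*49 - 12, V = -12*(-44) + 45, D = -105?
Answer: 2537659/400527 ≈ 6.3358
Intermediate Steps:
V = 573 (V = 528 + 45 = 573)
j = 2097 (j = 2 + (43*49 - 12) = 2 + (2107 - 12) = 2 + 2095 = 2097)
P(D, -196)/V + 12503/j = 214/573 + 12503/2097 = 2537659/400527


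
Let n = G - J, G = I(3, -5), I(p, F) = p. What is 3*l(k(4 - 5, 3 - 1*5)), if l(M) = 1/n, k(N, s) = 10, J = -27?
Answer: ⅒ ≈ 0.10000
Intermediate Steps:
G = 3
n = 30 (n = 3 - 1*(-27) = 3 + 27 = 30)
l(M) = 1/30
3*l(k(4 - 5, 3 - 1*5)) = 3*(1/30) = ⅒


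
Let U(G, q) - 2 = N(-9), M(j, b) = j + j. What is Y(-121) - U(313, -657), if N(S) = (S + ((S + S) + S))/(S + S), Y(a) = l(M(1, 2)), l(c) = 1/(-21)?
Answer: -85/21 ≈ -4.0476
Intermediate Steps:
M(j, b) = 2*j
l(c) = -1/21
Y(a) = -1/21
N(S) = 2 (N(S) = (S + (2*S + S))/((2*S)) = (S + 3*S)*(1/(2*S)) = (4*S)*(1/(2*S)) = 2)
U(G, q) = 4 (U(G, q) = 2 + 2 = 4)
Y(-121) - U(313, -657) = -1/21 - 1*4 = -1/21 - 4 = -85/21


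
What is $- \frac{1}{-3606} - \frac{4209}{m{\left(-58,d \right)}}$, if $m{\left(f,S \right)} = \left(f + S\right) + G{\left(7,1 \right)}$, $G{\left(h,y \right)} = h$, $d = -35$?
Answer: $\frac{3794435}{77529} \approx 48.942$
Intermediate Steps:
$m{\left(f,S \right)} = 7 + S + f$ ($m{\left(f,S \right)} = \left(f + S\right) + 7 = \left(S + f\right) + 7 = 7 + S + f$)
$- \frac{1}{-3606} - \frac{4209}{m{\left(-58,d \right)}} = - \frac{1}{-3606} - \frac{4209}{7 - 35 - 58} = \left(-1\right) \left(- \frac{1}{3606}\right) - \frac{4209}{-86} = \frac{1}{3606} - - \frac{4209}{86} = \frac{1}{3606} + \frac{4209}{86} = \frac{3794435}{77529}$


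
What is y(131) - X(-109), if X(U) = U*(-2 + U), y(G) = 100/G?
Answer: -1584869/131 ≈ -12098.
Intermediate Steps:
y(131) - X(-109) = 100/131 - (-109)*(-2 - 109) = 100*(1/131) - (-109)*(-111) = 100/131 - 1*12099 = 100/131 - 12099 = -1584869/131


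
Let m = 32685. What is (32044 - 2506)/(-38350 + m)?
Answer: -29538/5665 ≈ -5.2141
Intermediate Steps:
(32044 - 2506)/(-38350 + m) = (32044 - 2506)/(-38350 + 32685) = 29538/(-5665) = 29538*(-1/5665) = -29538/5665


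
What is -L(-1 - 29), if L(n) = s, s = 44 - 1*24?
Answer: -20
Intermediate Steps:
s = 20 (s = 44 - 24 = 20)
L(n) = 20
-L(-1 - 29) = -1*20 = -20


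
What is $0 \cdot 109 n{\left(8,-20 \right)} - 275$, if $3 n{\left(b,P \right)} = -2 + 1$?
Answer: $-275$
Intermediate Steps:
$n{\left(b,P \right)} = - \frac{1}{3}$ ($n{\left(b,P \right)} = \frac{-2 + 1}{3} = \frac{1}{3} \left(-1\right) = - \frac{1}{3}$)
$0 \cdot 109 n{\left(8,-20 \right)} - 275 = 0 \cdot 109 \left(- \frac{1}{3}\right) - 275 = 0 \left(- \frac{1}{3}\right) + \left(-434 + \left(-205 + 364\right)\right) = 0 + \left(-434 + 159\right) = 0 - 275 = -275$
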